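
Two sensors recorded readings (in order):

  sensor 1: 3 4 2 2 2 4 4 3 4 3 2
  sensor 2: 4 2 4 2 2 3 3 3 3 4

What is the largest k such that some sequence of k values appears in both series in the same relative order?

6

Let dp[i][j] be the LCS length of the first i values of sensor 1 and the first j values of sensor 2. dp[i][j] = dp[i-1][j-1]+1 when the i-th and j-th values match, else max(dp[i-1][j], dp[i][j-1]).
    ·  4  2  4  2  2  3  3  3  3  4
 ·  0  0  0  0  0  0  0  0  0  0  0
 3  0  0  0  0  0  0  1  1  1  1  1
 4  0  1  1  1  1  1  1  1  1  1  2
 2  0  1  2  2  2  2  2  2  2  2  2
 2  0  1  2  2  3  3  3  3  3  3  3
 2  0  1  2  2  3  4  4  4  4  4  4
 4  0  1  2  3  3  4  4  4  4  4  5
 4  0  1  2  3  3  4  4  4  4  4  5
 3  0  1  2  3  3  4  5  5  5  5  5
 4  0  1  2  3  3  4  5  5  5  5  6
 3  0  1  2  3  3  4  5  6  6  6  6
 2  0  1  2  3  4  4  5  6  6  6  6
dp[11][10] = 6. One LCS (by backtracking along matches): 4, 2, 2, 2, 3, 4.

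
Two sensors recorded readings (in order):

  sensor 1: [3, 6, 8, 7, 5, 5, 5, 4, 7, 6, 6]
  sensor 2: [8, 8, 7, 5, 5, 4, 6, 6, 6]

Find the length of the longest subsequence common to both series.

Match 8 at sensor 1[3]=sensor 2[2], then 7 at sensor 1[4]=sensor 2[3], then 5 at sensor 1[6]=sensor 2[4], then 5 at sensor 1[7]=sensor 2[5], then 4 at sensor 1[8]=sensor 2[6], then 6 at sensor 1[10]=sensor 2[8], then 6 at sensor 1[11]=sensor 2[9] — 7 values in the same relative order in both. Since dp[11][9] = 7, nothing longer is possible.

7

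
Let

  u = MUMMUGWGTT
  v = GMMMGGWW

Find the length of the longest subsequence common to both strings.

Let dp[i][j] be the LCS length of the first i characters of u and the first j characters of v. dp[i][j] = dp[i-1][j-1]+1 when the i-th and j-th characters match, else max(dp[i-1][j], dp[i][j-1]).
    ·  G  M  M  M  G  G  W  W
 ·  0  0  0  0  0  0  0  0  0
 M  0  0  1  1  1  1  1  1  1
 U  0  0  1  1  1  1  1  1  1
 M  0  0  1  2  2  2  2  2  2
 M  0  0  1  2  3  3  3  3  3
 U  0  0  1  2  3  3  3  3  3
 G  0  1  1  2  3  4  4  4  4
 W  0  1  1  2  3  4  4  5  5
 G  0  1  1  2  3  4  5  5  5
 T  0  1  1  2  3  4  5  5  5
 T  0  1  1  2  3  4  5  5  5
dp[10][8] = 5. One LCS (by backtracking along matches): MMMGW.

5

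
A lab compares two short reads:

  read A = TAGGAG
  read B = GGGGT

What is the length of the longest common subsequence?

3

Match G (read A #3, read B #2) → G (read A #4, read B #3) → G (read A #6, read B #4) — 3 bases in the same relative order in both. Since dp[6][5] = 3, nothing longer is possible.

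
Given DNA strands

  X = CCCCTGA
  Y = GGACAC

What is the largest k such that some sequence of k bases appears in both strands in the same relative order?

2

Pick C at X[1]=Y[4] → C at X[4]=Y[6]; all 2 bases appear in both, in order. Since dp[7][6] = 2, nothing longer is possible.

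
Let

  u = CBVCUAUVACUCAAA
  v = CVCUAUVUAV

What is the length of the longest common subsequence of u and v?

One common subsequence of length 9: C (u #1, v #1), V (u #3, v #2), C (u #4, v #3), U (u #5, v #4), A (u #6, v #5), U (u #7, v #6), V (u #8, v #7), U (u #11, v #8), A (u #13, v #9). The LCS DP gives dp[15][10] = 9, so this is optimal.

9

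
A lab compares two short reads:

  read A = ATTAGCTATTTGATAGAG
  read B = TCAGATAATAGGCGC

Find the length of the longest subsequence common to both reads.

Match T at read A[2]=read B[1], A at read A[4]=read B[3], G at read A[5]=read B[4], T at read A[7]=read B[6], A at read A[8]=read B[7], A at read A[13]=read B[8], T at read A[14]=read B[9], A at read A[15]=read B[10], G at read A[16]=read B[12], G at read A[18]=read B[14] — 10 bases in the same relative order in both. Since dp[18][15] = 10, nothing longer is possible.

10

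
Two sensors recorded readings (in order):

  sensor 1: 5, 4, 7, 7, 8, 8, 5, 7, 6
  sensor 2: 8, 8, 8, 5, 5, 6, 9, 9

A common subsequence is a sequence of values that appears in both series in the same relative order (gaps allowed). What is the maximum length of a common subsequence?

Let dp[i][j] be the LCS length of the first i values of sensor 1 and the first j values of sensor 2. dp[i][j] = dp[i-1][j-1]+1 when the i-th and j-th values match, else max(dp[i-1][j], dp[i][j-1]).
    ·  8  8  8  5  5  6  9  9
 ·  0  0  0  0  0  0  0  0  0
 5  0  0  0  0  1  1  1  1  1
 4  0  0  0  0  1  1  1  1  1
 7  0  0  0  0  1  1  1  1  1
 7  0  0  0  0  1  1  1  1  1
 8  0  1  1  1  1  1  1  1  1
 8  0  1  2  2  2  2  2  2  2
 5  0  1  2  2  3  3  3  3  3
 7  0  1  2  2  3  3  3  3  3
 6  0  1  2  2  3  3  4  4  4
dp[9][8] = 4. One LCS (by backtracking along matches): 8, 8, 5, 6.

4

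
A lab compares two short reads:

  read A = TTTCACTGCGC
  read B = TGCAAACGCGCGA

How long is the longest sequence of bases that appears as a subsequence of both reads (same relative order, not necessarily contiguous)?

8

Let dp[i][j] be the LCS length of the first i bases of read A and the first j bases of read B. dp[i][j] = dp[i-1][j-1]+1 when the i-th and j-th bases match, else max(dp[i-1][j], dp[i][j-1]).
    ·  T  G  C  A  A  A  C  G  C  G  C  G  A
 ·  0  0  0  0  0  0  0  0  0  0  0  0  0  0
 T  0  1  1  1  1  1  1  1  1  1  1  1  1  1
 T  0  1  1  1  1  1  1  1  1  1  1  1  1  1
 T  0  1  1  1  1  1  1  1  1  1  1  1  1  1
 C  0  1  1  2  2  2  2  2  2  2  2  2  2  2
 A  0  1  1  2  3  3  3  3  3  3  3  3  3  3
 C  0  1  1  2  3  3  3  4  4  4  4  4  4  4
 T  0  1  1  2  3  3  3  4  4  4  4  4  4  4
 G  0  1  2  2  3  3  3  4  5  5  5  5  5  5
 C  0  1  2  3  3  3  3  4  5  6  6  6  6  6
 G  0  1  2  3  3  3  3  4  5  6  7  7  7  7
 C  0  1  2  3  3  3  3  4  5  6  7  8  8  8
dp[11][13] = 8. One LCS (by backtracking along matches): TCACGCGC.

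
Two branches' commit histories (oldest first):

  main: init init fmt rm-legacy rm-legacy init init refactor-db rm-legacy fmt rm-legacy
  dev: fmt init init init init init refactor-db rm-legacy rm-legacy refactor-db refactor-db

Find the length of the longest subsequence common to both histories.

Match init (main #1, dev #3), init (main #2, dev #4), init (main #6, dev #5), init (main #7, dev #6), refactor-db (main #8, dev #7), rm-legacy (main #9, dev #8), rm-legacy (main #11, dev #9) — 7 commits in the same relative order in both. The LCS DP gives dp[11][11] = 7, so this is optimal.

7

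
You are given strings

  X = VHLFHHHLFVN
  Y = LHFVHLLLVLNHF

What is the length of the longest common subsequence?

Let dp[i][j] be the LCS length of the first i characters of X and the first j characters of Y. dp[i][j] = dp[i-1][j-1]+1 when the i-th and j-th characters match, else max(dp[i-1][j], dp[i][j-1]).
    ·  L  H  F  V  H  L  L  L  V  L  N  H  F
 ·  0  0  0  0  0  0  0  0  0  0  0  0  0  0
 V  0  0  0  0  1  1  1  1  1  1  1  1  1  1
 H  0  0  1  1  1  2  2  2  2  2  2  2  2  2
 L  0  1  1  1  1  2  3  3  3  3  3  3  3  3
 F  0  1  1  2  2  2  3  3  3  3  3  3  3  4
 H  0  1  2  2  2  3  3  3  3  3  3  3  4  4
 H  0  1  2  2  2  3  3  3  3  3  3  3  4  4
 H  0  1  2  2  2  3  3  3  3  3  3  3  4  4
 L  0  1  2  2  2  3  4  4  4  4  4  4  4  4
 F  0  1  2  3  3  3  4  4  4  4  4  4  4  5
 V  0  1  2  3  4  4  4  4  4  5  5  5  5  5
 N  0  1  2  3  4  4  4  4  4  5  5  6  6  6
dp[11][13] = 6. One LCS (by backtracking along matches): VHLLVN.

6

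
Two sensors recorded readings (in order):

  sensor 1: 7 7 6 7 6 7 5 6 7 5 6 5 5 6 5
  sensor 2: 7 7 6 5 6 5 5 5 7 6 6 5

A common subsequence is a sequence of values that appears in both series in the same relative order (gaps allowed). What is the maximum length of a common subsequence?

10

One common subsequence of length 10: 7 (sensor 1 #2, sensor 2 #1) → 7 (sensor 1 #4, sensor 2 #2) → 6 (sensor 1 #5, sensor 2 #3) → 5 (sensor 1 #7, sensor 2 #4) → 6 (sensor 1 #8, sensor 2 #5) → 5 (sensor 1 #10, sensor 2 #6) → 5 (sensor 1 #12, sensor 2 #7) → 5 (sensor 1 #13, sensor 2 #8) → 6 (sensor 1 #14, sensor 2 #11) → 5 (sensor 1 #15, sensor 2 #12). dp[15][12] = 10 confirms this is the maximum.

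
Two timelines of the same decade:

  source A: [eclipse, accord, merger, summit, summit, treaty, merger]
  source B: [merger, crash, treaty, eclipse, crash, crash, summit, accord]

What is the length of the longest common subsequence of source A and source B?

Pick eclipse at source A[1]=source B[4], then accord at source A[2]=source B[8]; all 2 events appear in both, in order. dp[7][8] = 2 confirms this is the maximum.

2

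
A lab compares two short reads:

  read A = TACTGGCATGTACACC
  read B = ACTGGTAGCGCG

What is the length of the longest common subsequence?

Taking A at read A[2]=read B[1]; then C at read A[3]=read B[2]; then T at read A[4]=read B[3]; then G at read A[5]=read B[4]; then G at read A[6]=read B[5]; then A at read A[8]=read B[7]; then G at read A[10]=read B[8]; then C at read A[13]=read B[9]; then C at read A[15]=read B[11] gives a common subsequence of length 9. dp[16][12] = 9 confirms this is the maximum.

9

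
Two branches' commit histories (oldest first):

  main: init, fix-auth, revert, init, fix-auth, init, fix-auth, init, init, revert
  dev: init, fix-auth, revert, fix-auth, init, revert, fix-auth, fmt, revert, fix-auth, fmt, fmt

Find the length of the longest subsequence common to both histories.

Pick init (main #1, dev #1), fix-auth (main #2, dev #2), revert (main #3, dev #3), fix-auth (main #5, dev #4), init (main #6, dev #5), fix-auth (main #7, dev #7), revert (main #10, dev #9); all 7 commits appear in both, in order. The LCS DP gives dp[10][12] = 7, so this is optimal.

7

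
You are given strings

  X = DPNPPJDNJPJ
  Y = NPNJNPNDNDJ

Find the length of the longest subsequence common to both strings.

Pick P (X #2, Y #2) → N (X #3, Y #5) → P (X #4, Y #6) → D (X #7, Y #8) → N (X #8, Y #9) → J (X #11, Y #11); all 6 characters appear in both, in order. Since dp[11][11] = 6, nothing longer is possible.

6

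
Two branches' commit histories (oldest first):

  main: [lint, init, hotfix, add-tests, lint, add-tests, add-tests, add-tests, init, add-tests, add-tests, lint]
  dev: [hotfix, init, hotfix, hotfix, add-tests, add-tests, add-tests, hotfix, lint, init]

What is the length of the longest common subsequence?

6

One common subsequence of length 6: init [2,2], then hotfix [3,4], then add-tests [4,5], then add-tests [6,6], then add-tests [7,7], then init [9,10]. dp[12][10] = 6 confirms this is the maximum.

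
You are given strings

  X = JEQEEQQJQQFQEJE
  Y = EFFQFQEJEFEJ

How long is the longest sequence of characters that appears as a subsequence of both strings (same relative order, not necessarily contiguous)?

7

Pick E at X[2]=Y[1], Q at X[3]=Y[6], E at X[4]=Y[7], E at X[5]=Y[9], F at X[11]=Y[10], E at X[13]=Y[11], J at X[14]=Y[12]; all 7 characters appear in both, in order, and the DP table's final entry dp[15][12] is also 7, so no common subsequence is longer.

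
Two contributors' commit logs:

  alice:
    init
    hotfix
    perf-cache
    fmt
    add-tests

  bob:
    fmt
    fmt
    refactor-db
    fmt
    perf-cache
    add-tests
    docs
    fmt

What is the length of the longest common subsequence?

Match perf-cache [3,5], fmt [4,8] — 2 commits in the same relative order in both. Since dp[5][8] = 2, nothing longer is possible.

2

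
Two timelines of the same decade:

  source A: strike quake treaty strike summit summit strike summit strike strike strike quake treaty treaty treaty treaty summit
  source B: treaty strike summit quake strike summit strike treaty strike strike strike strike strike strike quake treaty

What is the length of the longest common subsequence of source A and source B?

10

Match strike (source A #1, source B #2), then quake (source A #2, source B #4), then treaty (source A #3, source B #8), then strike (source A #4, source B #10), then strike (source A #7, source B #11), then strike (source A #9, source B #12), then strike (source A #10, source B #13), then strike (source A #11, source B #14), then quake (source A #12, source B #15), then treaty (source A #16, source B #16) — 10 events in the same relative order in both. Since dp[17][16] = 10, nothing longer is possible.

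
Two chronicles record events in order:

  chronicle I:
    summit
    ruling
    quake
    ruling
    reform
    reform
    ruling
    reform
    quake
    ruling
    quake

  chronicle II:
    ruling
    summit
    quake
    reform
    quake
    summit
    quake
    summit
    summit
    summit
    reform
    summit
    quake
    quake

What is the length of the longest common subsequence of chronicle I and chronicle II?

Match summit [1,2], quake [3,3], reform [5,4], reform [6,11], quake [9,13], quake [11,14] — 6 events in the same relative order in both, and the DP table's final entry dp[11][14] is also 6, so no common subsequence is longer.

6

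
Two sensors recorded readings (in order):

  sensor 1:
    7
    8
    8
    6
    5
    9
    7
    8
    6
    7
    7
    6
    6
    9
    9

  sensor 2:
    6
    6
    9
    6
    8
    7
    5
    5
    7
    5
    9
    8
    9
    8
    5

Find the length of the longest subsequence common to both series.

7

Match 6 at sensor 1[4]=sensor 2[2] → 9 at sensor 1[6]=sensor 2[3] → 8 at sensor 1[8]=sensor 2[5] → 7 at sensor 1[10]=sensor 2[6] → 7 at sensor 1[11]=sensor 2[9] → 9 at sensor 1[14]=sensor 2[11] → 9 at sensor 1[15]=sensor 2[13] — 7 values in the same relative order in both. The LCS DP gives dp[15][15] = 7, so this is optimal.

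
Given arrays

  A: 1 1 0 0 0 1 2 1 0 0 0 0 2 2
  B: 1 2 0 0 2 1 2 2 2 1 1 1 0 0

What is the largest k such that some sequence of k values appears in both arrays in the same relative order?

Pick 1 [1,1] → 0 [3,3] → 0 [4,4] → 1 [6,6] → 2 [7,9] → 1 [8,12] → 0 [11,13] → 0 [12,14]; all 8 values appear in both, in order. Since dp[14][14] = 8, nothing longer is possible.

8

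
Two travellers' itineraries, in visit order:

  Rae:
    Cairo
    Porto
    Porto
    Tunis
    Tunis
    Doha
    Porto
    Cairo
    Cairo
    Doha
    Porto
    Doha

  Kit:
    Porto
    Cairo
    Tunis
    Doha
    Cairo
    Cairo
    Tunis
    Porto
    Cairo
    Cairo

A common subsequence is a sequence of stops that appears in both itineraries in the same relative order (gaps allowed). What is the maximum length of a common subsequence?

6

One common subsequence of length 6: Cairo (Rae #1, Kit #2), then Tunis (Rae #4, Kit #3), then Tunis (Rae #5, Kit #7), then Porto (Rae #7, Kit #8), then Cairo (Rae #8, Kit #9), then Cairo (Rae #9, Kit #10). The LCS DP gives dp[12][10] = 6, so this is optimal.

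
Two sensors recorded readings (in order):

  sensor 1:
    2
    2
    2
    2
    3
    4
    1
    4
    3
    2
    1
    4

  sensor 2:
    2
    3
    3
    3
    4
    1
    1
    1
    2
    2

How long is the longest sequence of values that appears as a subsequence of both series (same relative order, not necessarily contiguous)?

5

Pick 2 (sensor 1 #1, sensor 2 #1) → 3 (sensor 1 #5, sensor 2 #4) → 4 (sensor 1 #6, sensor 2 #5) → 1 (sensor 1 #7, sensor 2 #8) → 2 (sensor 1 #10, sensor 2 #10); all 5 values appear in both, in order. Since dp[12][10] = 5, nothing longer is possible.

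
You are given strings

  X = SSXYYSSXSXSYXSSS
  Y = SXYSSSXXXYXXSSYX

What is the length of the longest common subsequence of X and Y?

11

Taking S at X[2]=Y[1], X at X[3]=Y[2], Y at X[4]=Y[3], S at X[6]=Y[5], S at X[7]=Y[6], X at X[8]=Y[8], X at X[10]=Y[9], Y at X[12]=Y[10], X at X[13]=Y[12], S at X[14]=Y[13], S at X[15]=Y[14] gives a common subsequence of length 11, and the DP table's final entry dp[16][16] is also 11, so no common subsequence is longer.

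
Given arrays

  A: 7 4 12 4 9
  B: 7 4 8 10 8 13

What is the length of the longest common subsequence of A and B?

2

Let dp[i][j] be the LCS length of the first i values of A and the first j values of B. dp[i][j] = dp[i-1][j-1]+1 when the i-th and j-th values match, else max(dp[i-1][j], dp[i][j-1]).
    ·  7  4  8 10  8 13
 ·  0  0  0  0  0  0  0
 7  0  1  1  1  1  1  1
 4  0  1  2  2  2  2  2
12  0  1  2  2  2  2  2
 4  0  1  2  2  2  2  2
 9  0  1  2  2  2  2  2
dp[5][6] = 2. One LCS (by backtracking along matches): 7, 4.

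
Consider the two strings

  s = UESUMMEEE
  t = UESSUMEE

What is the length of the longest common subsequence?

Let dp[i][j] be the LCS length of the first i characters of s and the first j characters of t. dp[i][j] = dp[i-1][j-1]+1 when the i-th and j-th characters match, else max(dp[i-1][j], dp[i][j-1]).
    ·  U  E  S  S  U  M  E  E
 ·  0  0  0  0  0  0  0  0  0
 U  0  1  1  1  1  1  1  1  1
 E  0  1  2  2  2  2  2  2  2
 S  0  1  2  3  3  3  3  3  3
 U  0  1  2  3  3  4  4  4  4
 M  0  1  2  3  3  4  5  5  5
 M  0  1  2  3  3  4  5  5  5
 E  0  1  2  3  3  4  5  6  6
 E  0  1  2  3  3  4  5  6  7
 E  0  1  2  3  3  4  5  6  7
dp[9][8] = 7. One LCS (by backtracking along matches): UESUMEE.

7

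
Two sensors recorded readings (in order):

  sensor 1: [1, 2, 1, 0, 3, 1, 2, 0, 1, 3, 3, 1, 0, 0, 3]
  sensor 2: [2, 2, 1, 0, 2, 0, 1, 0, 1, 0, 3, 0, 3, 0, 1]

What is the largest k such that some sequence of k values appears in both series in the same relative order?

Taking 2 (sensor 1 #2, sensor 2 #2), then 1 (sensor 1 #3, sensor 2 #3), then 0 (sensor 1 #4, sensor 2 #4), then 2 (sensor 1 #7, sensor 2 #5), then 0 (sensor 1 #8, sensor 2 #6), then 1 (sensor 1 #9, sensor 2 #7), then 1 (sensor 1 #12, sensor 2 #9), then 0 (sensor 1 #13, sensor 2 #10), then 0 (sensor 1 #14, sensor 2 #12), then 3 (sensor 1 #15, sensor 2 #13) gives a common subsequence of length 10. The LCS DP gives dp[15][15] = 10, so this is optimal.

10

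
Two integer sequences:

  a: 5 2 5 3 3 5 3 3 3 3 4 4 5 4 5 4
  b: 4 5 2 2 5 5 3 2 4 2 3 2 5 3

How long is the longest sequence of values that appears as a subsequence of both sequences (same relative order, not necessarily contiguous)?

Match 5 at a[1]=b[2], 2 at a[2]=b[4], 5 at a[3]=b[6], 3 at a[4]=b[7], 3 at a[5]=b[11], 5 at a[6]=b[13], 3 at a[10]=b[14] — 7 values in the same relative order in both. Since dp[16][14] = 7, nothing longer is possible.

7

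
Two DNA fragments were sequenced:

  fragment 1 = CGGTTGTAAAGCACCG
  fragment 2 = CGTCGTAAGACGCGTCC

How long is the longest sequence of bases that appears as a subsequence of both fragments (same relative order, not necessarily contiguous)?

One common subsequence of length 12: C [1,1] → G [3,2] → T [4,3] → G [6,5] → T [7,6] → A [8,7] → A [9,8] → A [10,10] → G [11,12] → C [12,13] → C [14,16] → C [15,17], and the DP table's final entry dp[16][17] is also 12, so no common subsequence is longer.

12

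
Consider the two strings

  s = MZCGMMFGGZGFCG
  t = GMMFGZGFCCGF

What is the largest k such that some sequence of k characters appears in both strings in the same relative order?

Pick G (s #4, t #1), M (s #5, t #2), M (s #6, t #3), F (s #7, t #4), G (s #9, t #5), Z (s #10, t #6), G (s #11, t #7), F (s #12, t #8), C (s #13, t #10), G (s #14, t #11); all 10 characters appear in both, in order. The LCS DP gives dp[14][12] = 10, so this is optimal.

10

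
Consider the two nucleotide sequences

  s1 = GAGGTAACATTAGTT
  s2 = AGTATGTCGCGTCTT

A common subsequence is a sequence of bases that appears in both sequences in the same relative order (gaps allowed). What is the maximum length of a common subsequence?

9

Match A [2,1] → G [4,2] → T [5,3] → A [9,4] → T [10,5] → T [11,7] → G [13,11] → T [14,14] → T [15,15] — 9 bases in the same relative order in both. Since dp[15][15] = 9, nothing longer is possible.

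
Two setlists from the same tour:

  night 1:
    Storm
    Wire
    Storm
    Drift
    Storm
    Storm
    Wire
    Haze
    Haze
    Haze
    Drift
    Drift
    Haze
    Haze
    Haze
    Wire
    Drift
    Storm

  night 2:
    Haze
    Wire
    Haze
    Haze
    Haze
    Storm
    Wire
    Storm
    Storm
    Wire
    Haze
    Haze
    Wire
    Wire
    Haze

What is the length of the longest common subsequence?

Match Storm at night 1[1]=night 2[6]; then Wire at night 1[2]=night 2[7]; then Storm at night 1[5]=night 2[8]; then Storm at night 1[6]=night 2[9]; then Wire at night 1[7]=night 2[10]; then Haze at night 1[8]=night 2[11]; then Haze at night 1[9]=night 2[12]; then Haze at night 1[15]=night 2[15] — 8 songs in the same relative order in both. Since dp[18][15] = 8, nothing longer is possible.

8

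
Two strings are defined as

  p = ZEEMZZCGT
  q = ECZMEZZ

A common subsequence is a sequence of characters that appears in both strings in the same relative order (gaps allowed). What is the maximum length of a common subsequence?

Taking Z [1,3], then E [3,5], then Z [5,6], then Z [6,7] gives a common subsequence of length 4, and the DP table's final entry dp[9][7] is also 4, so no common subsequence is longer.

4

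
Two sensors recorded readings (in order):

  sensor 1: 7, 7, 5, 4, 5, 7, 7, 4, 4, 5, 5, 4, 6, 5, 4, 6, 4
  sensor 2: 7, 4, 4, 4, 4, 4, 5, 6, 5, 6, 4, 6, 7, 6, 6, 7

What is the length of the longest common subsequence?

9

One common subsequence of length 9: 7 [1,1]; then 4 [4,4]; then 4 [8,5]; then 4 [9,6]; then 5 [10,7]; then 5 [11,9]; then 4 [12,11]; then 6 [13,14]; then 6 [16,15]. The LCS DP gives dp[17][16] = 9, so this is optimal.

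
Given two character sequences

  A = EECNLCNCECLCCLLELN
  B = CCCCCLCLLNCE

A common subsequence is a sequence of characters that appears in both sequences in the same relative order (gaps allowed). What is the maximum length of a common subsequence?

9

Match C [3,2], C [6,3], C [8,4], C [10,5], L [11,6], C [13,7], L [14,8], L [15,9], E [16,12] — 9 characters in the same relative order in both. Since dp[18][12] = 9, nothing longer is possible.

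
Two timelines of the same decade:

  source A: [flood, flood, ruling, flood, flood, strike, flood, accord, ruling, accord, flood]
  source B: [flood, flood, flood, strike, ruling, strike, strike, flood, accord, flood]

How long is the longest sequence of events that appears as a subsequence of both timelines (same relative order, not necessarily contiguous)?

Taking flood [1,2] → flood [2,3] → ruling [3,5] → strike [6,7] → flood [7,8] → accord [10,9] → flood [11,10] gives a common subsequence of length 7. dp[11][10] = 7 confirms this is the maximum.

7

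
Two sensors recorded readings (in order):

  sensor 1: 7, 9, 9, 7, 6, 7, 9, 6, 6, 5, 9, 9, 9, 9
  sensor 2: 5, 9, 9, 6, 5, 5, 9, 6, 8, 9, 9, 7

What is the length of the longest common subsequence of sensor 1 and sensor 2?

One common subsequence of length 7: 9 at sensor 1[2]=sensor 2[2], then 9 at sensor 1[3]=sensor 2[3], then 6 at sensor 1[5]=sensor 2[4], then 9 at sensor 1[7]=sensor 2[7], then 6 at sensor 1[8]=sensor 2[8], then 9 at sensor 1[11]=sensor 2[10], then 9 at sensor 1[12]=sensor 2[11]. Since dp[14][12] = 7, nothing longer is possible.

7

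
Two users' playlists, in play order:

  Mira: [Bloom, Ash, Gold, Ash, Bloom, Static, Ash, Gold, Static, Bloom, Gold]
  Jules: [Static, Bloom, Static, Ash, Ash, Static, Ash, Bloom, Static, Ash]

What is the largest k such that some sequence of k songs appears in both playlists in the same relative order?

Taking Bloom at Mira[1]=Jules[2], Ash at Mira[2]=Jules[5], Ash at Mira[4]=Jules[7], Bloom at Mira[5]=Jules[8], Static at Mira[6]=Jules[9], Ash at Mira[7]=Jules[10] gives a common subsequence of length 6, and the DP table's final entry dp[11][10] is also 6, so no common subsequence is longer.

6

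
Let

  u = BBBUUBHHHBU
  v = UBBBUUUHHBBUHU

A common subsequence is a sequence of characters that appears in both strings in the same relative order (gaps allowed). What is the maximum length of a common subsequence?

9

Taking B (u #1, v #2), B (u #2, v #3), B (u #3, v #4), U (u #4, v #6), U (u #5, v #7), H (u #7, v #8), H (u #8, v #9), H (u #9, v #13), U (u #11, v #14) gives a common subsequence of length 9. Since dp[11][14] = 9, nothing longer is possible.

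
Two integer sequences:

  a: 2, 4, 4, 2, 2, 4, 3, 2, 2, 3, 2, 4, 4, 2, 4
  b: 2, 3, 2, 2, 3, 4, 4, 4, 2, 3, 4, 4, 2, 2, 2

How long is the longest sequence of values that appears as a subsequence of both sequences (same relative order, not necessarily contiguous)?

9

Pick 2 [1,4] → 4 [2,6] → 4 [3,7] → 4 [6,8] → 2 [9,9] → 3 [10,10] → 4 [12,11] → 4 [13,12] → 2 [14,15]; all 9 values appear in both, in order. Since dp[15][15] = 9, nothing longer is possible.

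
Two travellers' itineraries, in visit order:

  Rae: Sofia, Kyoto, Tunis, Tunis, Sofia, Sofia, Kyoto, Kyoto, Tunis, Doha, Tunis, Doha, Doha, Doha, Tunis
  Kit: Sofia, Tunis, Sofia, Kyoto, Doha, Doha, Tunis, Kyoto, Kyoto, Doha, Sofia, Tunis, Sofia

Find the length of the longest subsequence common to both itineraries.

Taking Sofia (Rae #1, Kit #1); then Tunis (Rae #4, Kit #2); then Sofia (Rae #6, Kit #3); then Kyoto (Rae #7, Kit #4); then Doha (Rae #10, Kit #6); then Tunis (Rae #11, Kit #7); then Doha (Rae #12, Kit #10); then Tunis (Rae #15, Kit #12) gives a common subsequence of length 8. The LCS DP gives dp[15][13] = 8, so this is optimal.

8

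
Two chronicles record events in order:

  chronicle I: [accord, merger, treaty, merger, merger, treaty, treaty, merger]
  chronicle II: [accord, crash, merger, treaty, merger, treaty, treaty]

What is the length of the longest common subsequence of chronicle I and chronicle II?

One common subsequence of length 6: accord at chronicle I[1]=chronicle II[1] → merger at chronicle I[2]=chronicle II[3] → treaty at chronicle I[3]=chronicle II[4] → merger at chronicle I[5]=chronicle II[5] → treaty at chronicle I[6]=chronicle II[6] → treaty at chronicle I[7]=chronicle II[7]. dp[8][7] = 6 confirms this is the maximum.

6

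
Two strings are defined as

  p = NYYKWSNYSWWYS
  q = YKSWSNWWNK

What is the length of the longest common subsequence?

Taking Y at p[3]=q[1], then K at p[4]=q[2], then W at p[5]=q[4], then S at p[6]=q[5], then N at p[7]=q[6], then W at p[10]=q[7], then W at p[11]=q[8] gives a common subsequence of length 7. The LCS DP gives dp[13][10] = 7, so this is optimal.

7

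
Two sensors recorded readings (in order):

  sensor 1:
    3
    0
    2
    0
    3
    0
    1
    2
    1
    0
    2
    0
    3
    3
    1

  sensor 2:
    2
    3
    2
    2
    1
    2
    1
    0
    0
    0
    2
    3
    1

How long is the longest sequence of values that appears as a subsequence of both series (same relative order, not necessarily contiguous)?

Taking 3 at sensor 1[1]=sensor 2[2] → 2 at sensor 1[3]=sensor 2[4] → 1 at sensor 1[7]=sensor 2[5] → 2 at sensor 1[8]=sensor 2[6] → 1 at sensor 1[9]=sensor 2[7] → 0 at sensor 1[10]=sensor 2[10] → 2 at sensor 1[11]=sensor 2[11] → 3 at sensor 1[14]=sensor 2[12] → 1 at sensor 1[15]=sensor 2[13] gives a common subsequence of length 9. The LCS DP gives dp[15][13] = 9, so this is optimal.

9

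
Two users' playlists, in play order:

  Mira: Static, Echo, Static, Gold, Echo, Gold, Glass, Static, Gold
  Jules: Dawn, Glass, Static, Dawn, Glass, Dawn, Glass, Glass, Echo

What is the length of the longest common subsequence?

2

Taking Static (Mira #1, Jules #3); then Echo (Mira #5, Jules #9) gives a common subsequence of length 2. The LCS DP gives dp[9][9] = 2, so this is optimal.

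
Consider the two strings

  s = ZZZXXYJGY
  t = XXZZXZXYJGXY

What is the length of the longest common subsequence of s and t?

Taking Z [1,3], then Z [2,4], then Z [3,6], then X [5,7], then Y [6,8], then J [7,9], then G [8,10], then Y [9,12] gives a common subsequence of length 8, and the DP table's final entry dp[9][12] is also 8, so no common subsequence is longer.

8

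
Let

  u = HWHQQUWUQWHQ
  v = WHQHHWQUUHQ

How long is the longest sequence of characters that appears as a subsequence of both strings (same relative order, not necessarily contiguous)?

Let dp[i][j] be the LCS length of the first i characters of u and the first j characters of v. dp[i][j] = dp[i-1][j-1]+1 when the i-th and j-th characters match, else max(dp[i-1][j], dp[i][j-1]).
    ·  W  H  Q  H  H  W  Q  U  U  H  Q
 ·  0  0  0  0  0  0  0  0  0  0  0  0
 H  0  0  1  1  1  1  1  1  1  1  1  1
 W  0  1  1  1  1  1  2  2  2  2  2  2
 H  0  1  2  2  2  2  2  2  2  2  3  3
 Q  0  1  2  3  3  3  3  3  3  3  3  4
 Q  0  1  2  3  3  3  3  4  4  4  4  4
 U  0  1  2  3  3  3  3  4  5  5  5  5
 W  0  1  2  3  3  3  4  4  5  5  5  5
 U  0  1  2  3  3  3  4  4  5  6  6  6
 Q  0  1  2  3  3  3  4  5  5  6  6  7
 W  0  1  2  3  3  3  4  5  5  6  6  7
 H  0  1  2  3  4  4  4  5  5  6  7  7
 Q  0  1  2  3  4  4  4  5  5  6  7  8
dp[12][11] = 8. One LCS (by backtracking along matches): WHQQUUHQ.

8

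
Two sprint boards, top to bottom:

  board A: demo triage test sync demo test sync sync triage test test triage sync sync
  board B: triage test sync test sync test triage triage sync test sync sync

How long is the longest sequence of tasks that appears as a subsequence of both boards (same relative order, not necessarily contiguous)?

9

Taking triage (board A #2, board B #1), test (board A #3, board B #2), sync (board A #4, board B #3), test (board A #6, board B #4), sync (board A #7, board B #5), sync (board A #8, board B #9), test (board A #11, board B #10), sync (board A #13, board B #11), sync (board A #14, board B #12) gives a common subsequence of length 9, and the DP table's final entry dp[14][12] is also 9, so no common subsequence is longer.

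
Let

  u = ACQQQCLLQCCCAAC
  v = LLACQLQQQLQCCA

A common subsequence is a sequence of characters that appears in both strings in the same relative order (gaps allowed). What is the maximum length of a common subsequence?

Match A at u[1]=v[3], C at u[2]=v[4], Q at u[3]=v[7], Q at u[4]=v[8], Q at u[5]=v[9], L at u[8]=v[10], Q at u[9]=v[11], C at u[11]=v[12], C at u[12]=v[13], A at u[14]=v[14] — 10 characters in the same relative order in both. dp[15][14] = 10 confirms this is the maximum.

10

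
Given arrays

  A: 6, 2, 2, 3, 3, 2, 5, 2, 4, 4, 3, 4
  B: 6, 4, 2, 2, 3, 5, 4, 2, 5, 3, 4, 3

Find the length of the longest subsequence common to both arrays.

Pick 6 (A #1, B #1) → 2 (A #2, B #3) → 2 (A #3, B #4) → 3 (A #4, B #5) → 2 (A #6, B #8) → 5 (A #7, B #9) → 4 (A #10, B #11) → 3 (A #11, B #12); all 8 values appear in both, in order. Since dp[12][12] = 8, nothing longer is possible.

8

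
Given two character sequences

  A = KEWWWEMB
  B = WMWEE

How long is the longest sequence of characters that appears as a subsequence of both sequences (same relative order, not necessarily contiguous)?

3

Let dp[i][j] be the LCS length of the first i characters of A and the first j characters of B. dp[i][j] = dp[i-1][j-1]+1 when the i-th and j-th characters match, else max(dp[i-1][j], dp[i][j-1]).
    ·  W  M  W  E  E
 ·  0  0  0  0  0  0
 K  0  0  0  0  0  0
 E  0  0  0  0  1  1
 W  0  1  1  1  1  1
 W  0  1  1  2  2  2
 W  0  1  1  2  2  2
 E  0  1  1  2  3  3
 M  0  1  2  2  3  3
 B  0  1  2  2  3  3
dp[8][5] = 3. One LCS (by backtracking along matches): WWE.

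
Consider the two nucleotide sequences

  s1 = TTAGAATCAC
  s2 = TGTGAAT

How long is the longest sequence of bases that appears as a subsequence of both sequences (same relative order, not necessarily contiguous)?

Taking T (s1 #1, s2 #1), then T (s1 #2, s2 #3), then G (s1 #4, s2 #4), then A (s1 #5, s2 #5), then A (s1 #6, s2 #6), then T (s1 #7, s2 #7) gives a common subsequence of length 6. Since dp[10][7] = 6, nothing longer is possible.

6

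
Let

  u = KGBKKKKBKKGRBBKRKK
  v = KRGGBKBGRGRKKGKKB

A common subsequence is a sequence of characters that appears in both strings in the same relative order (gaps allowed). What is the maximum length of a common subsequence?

10

Taking K at u[1]=v[1], G at u[2]=v[4], B at u[3]=v[5], K at u[7]=v[6], B at u[8]=v[7], K at u[9]=v[12], K at u[10]=v[13], G at u[11]=v[14], K at u[15]=v[15], K at u[17]=v[16] gives a common subsequence of length 10. Since dp[18][17] = 10, nothing longer is possible.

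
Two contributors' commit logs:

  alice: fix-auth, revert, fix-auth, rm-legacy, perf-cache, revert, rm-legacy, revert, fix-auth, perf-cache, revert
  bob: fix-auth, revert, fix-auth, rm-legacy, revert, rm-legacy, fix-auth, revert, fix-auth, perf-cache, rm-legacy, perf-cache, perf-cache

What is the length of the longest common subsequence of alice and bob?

Taking fix-auth at alice[1]=bob[1], revert at alice[2]=bob[2], fix-auth at alice[3]=bob[3], rm-legacy at alice[4]=bob[4], revert at alice[6]=bob[5], rm-legacy at alice[7]=bob[6], revert at alice[8]=bob[8], fix-auth at alice[9]=bob[9], perf-cache at alice[10]=bob[13] gives a common subsequence of length 9, and the DP table's final entry dp[11][13] is also 9, so no common subsequence is longer.

9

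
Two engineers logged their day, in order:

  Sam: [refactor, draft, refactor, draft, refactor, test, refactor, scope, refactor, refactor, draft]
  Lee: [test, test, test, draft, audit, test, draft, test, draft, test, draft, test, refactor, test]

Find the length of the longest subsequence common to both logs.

4

Taking draft (Sam #2, Lee #9); then draft (Sam #4, Lee #11); then refactor (Sam #5, Lee #13); then test (Sam #6, Lee #14) gives a common subsequence of length 4. The LCS DP gives dp[11][14] = 4, so this is optimal.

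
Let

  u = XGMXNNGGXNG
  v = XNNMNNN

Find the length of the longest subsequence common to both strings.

5

Let dp[i][j] be the LCS length of the first i characters of u and the first j characters of v. dp[i][j] = dp[i-1][j-1]+1 when the i-th and j-th characters match, else max(dp[i-1][j], dp[i][j-1]).
    ·  X  N  N  M  N  N  N
 ·  0  0  0  0  0  0  0  0
 X  0  1  1  1  1  1  1  1
 G  0  1  1  1  1  1  1  1
 M  0  1  1  1  2  2  2  2
 X  0  1  1  1  2  2  2  2
 N  0  1  2  2  2  3  3  3
 N  0  1  2  3  3  3  4  4
 G  0  1  2  3  3  3  4  4
 G  0  1  2  3  3  3  4  4
 X  0  1  2  3  3  3  4  4
 N  0  1  2  3  3  4  4  5
 G  0  1  2  3  3  4  4  5
dp[11][7] = 5. One LCS (by backtracking along matches): XMNNN.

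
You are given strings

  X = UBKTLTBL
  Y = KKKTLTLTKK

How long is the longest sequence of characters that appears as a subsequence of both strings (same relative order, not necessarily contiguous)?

One common subsequence of length 5: K (X #3, Y #3); then T (X #4, Y #4); then L (X #5, Y #5); then T (X #6, Y #6); then L (X #8, Y #7), and the DP table's final entry dp[8][10] is also 5, so no common subsequence is longer.

5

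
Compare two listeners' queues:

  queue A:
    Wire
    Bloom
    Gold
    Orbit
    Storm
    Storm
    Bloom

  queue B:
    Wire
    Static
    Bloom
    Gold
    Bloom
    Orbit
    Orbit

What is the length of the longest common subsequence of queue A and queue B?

Pick Wire at queue A[1]=queue B[1], Bloom at queue A[2]=queue B[3], Gold at queue A[3]=queue B[4], Orbit at queue A[4]=queue B[7]; all 4 songs appear in both, in order. Since dp[7][7] = 4, nothing longer is possible.

4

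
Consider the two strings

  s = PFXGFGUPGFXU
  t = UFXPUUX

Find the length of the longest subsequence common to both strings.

Let dp[i][j] be the LCS length of the first i characters of s and the first j characters of t. dp[i][j] = dp[i-1][j-1]+1 when the i-th and j-th characters match, else max(dp[i-1][j], dp[i][j-1]).
    ·  U  F  X  P  U  U  X
 ·  0  0  0  0  0  0  0  0
 P  0  0  0  0  1  1  1  1
 F  0  0  1  1  1  1  1  1
 X  0  0  1  2  2  2  2  2
 G  0  0  1  2  2  2  2  2
 F  0  0  1  2  2  2  2  2
 G  0  0  1  2  2  2  2  2
 U  0  1  1  2  2  3  3  3
 P  0  1  1  2  3  3  3  3
 G  0  1  1  2  3  3  3  3
 F  0  1  2  2  3  3  3  3
 X  0  1  2  3  3  3  3  4
 U  0  1  2  3  3  4  4  4
dp[12][7] = 4. One LCS (by backtracking along matches): FXUX.

4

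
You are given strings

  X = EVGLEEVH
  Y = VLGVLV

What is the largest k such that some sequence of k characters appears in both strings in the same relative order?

4

One common subsequence of length 4: V (X #2, Y #1), G (X #3, Y #3), L (X #4, Y #5), V (X #7, Y #6). dp[8][6] = 4 confirms this is the maximum.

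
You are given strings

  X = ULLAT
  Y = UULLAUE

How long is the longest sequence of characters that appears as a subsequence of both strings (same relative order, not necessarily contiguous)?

4

Let dp[i][j] be the LCS length of the first i characters of X and the first j characters of Y. dp[i][j] = dp[i-1][j-1]+1 when the i-th and j-th characters match, else max(dp[i-1][j], dp[i][j-1]).
    ·  U  U  L  L  A  U  E
 ·  0  0  0  0  0  0  0  0
 U  0  1  1  1  1  1  1  1
 L  0  1  1  2  2  2  2  2
 L  0  1  1  2  3  3  3  3
 A  0  1  1  2  3  4  4  4
 T  0  1  1  2  3  4  4  4
dp[5][7] = 4. One LCS (by backtracking along matches): ULLA.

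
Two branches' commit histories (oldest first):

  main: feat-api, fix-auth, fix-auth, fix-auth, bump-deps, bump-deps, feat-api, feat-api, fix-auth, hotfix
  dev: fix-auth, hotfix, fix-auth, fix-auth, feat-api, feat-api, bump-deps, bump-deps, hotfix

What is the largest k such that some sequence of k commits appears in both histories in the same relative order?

Pick fix-auth [2,1] → fix-auth [3,3] → fix-auth [4,4] → bump-deps [5,7] → bump-deps [6,8] → hotfix [10,9]; all 6 commits appear in both, in order, and the DP table's final entry dp[10][9] is also 6, so no common subsequence is longer.

6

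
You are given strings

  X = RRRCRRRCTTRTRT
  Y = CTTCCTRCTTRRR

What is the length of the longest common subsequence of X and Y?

7

One common subsequence of length 7: C (X #4, Y #5), R (X #7, Y #7), C (X #8, Y #8), T (X #9, Y #9), T (X #10, Y #10), R (X #11, Y #12), R (X #13, Y #13). The LCS DP gives dp[14][13] = 7, so this is optimal.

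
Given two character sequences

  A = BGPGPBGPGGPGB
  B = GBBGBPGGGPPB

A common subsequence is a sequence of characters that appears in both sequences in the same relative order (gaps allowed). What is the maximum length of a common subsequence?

Match B at A[1]=B[3], then G at A[2]=B[4], then P at A[3]=B[6], then G at A[4]=B[8], then G at A[7]=B[9], then P at A[8]=B[10], then P at A[11]=B[11], then B at A[13]=B[12] — 8 characters in the same relative order in both. The LCS DP gives dp[13][12] = 8, so this is optimal.

8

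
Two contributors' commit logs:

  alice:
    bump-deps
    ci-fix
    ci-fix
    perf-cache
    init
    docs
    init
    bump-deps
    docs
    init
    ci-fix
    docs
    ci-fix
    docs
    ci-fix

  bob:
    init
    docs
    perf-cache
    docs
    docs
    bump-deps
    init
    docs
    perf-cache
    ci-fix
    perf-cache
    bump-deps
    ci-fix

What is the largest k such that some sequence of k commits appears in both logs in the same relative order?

One common subsequence of length 7: perf-cache at alice[4]=bob[3], then docs at alice[6]=bob[5], then bump-deps at alice[8]=bob[6], then init at alice[10]=bob[7], then docs at alice[12]=bob[8], then ci-fix at alice[13]=bob[10], then ci-fix at alice[15]=bob[13]. Since dp[15][13] = 7, nothing longer is possible.

7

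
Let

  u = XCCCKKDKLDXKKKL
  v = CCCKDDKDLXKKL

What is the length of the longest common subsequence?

11

Match C at u[2]=v[1], then C at u[3]=v[2], then C at u[4]=v[3], then K at u[5]=v[4], then K at u[6]=v[7], then D at u[7]=v[8], then L at u[9]=v[9], then X at u[11]=v[10], then K at u[13]=v[11], then K at u[14]=v[12], then L at u[15]=v[13] — 11 characters in the same relative order in both. The LCS DP gives dp[15][13] = 11, so this is optimal.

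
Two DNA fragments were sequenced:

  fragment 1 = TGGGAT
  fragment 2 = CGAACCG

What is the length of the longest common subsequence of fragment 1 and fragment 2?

2

Pick G [2,2], G [4,7]; all 2 bases appear in both, in order. dp[6][7] = 2 confirms this is the maximum.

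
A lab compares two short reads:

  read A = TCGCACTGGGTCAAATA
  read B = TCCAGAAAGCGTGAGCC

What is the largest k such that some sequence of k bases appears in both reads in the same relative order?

10

One common subsequence of length 10: T at read A[1]=read B[1] → C at read A[2]=read B[2] → C at read A[4]=read B[3] → A at read A[5]=read B[4] → G at read A[10]=read B[5] → A at read A[13]=read B[6] → A at read A[14]=read B[7] → A at read A[15]=read B[8] → T at read A[16]=read B[12] → A at read A[17]=read B[14]. Since dp[17][17] = 10, nothing longer is possible.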